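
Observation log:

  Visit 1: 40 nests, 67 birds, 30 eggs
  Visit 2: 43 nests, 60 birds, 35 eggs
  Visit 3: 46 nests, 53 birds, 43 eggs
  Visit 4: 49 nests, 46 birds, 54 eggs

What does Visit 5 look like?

Nests goes 40, 43, 46, 49 → 52 (+3 each step).
Birds goes 67, 60, 53, 46 → 39 (−7 each step).
Eggs — differences are 5, 8, 11, … (increasing by 3 each time): 30, 35, 43, 54 → 68.
Putting it together: 52 nests, 39 birds, 68 eggs.

52 nests, 39 birds, 68 eggs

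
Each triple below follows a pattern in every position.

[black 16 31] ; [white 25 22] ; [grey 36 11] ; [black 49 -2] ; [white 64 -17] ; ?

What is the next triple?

Shade goes black, white, grey, black, white → grey (repeats black → white → grey).
Second entry — perfect squares: 4², 5², 6², …: 16, 25, 36, 49, 64 → 81.
Third entry: together with the second entry always sums to 47; 31, 22, 11, -2, -17 → -34.
So the next triple is [grey 81 -34].

[grey 81 -34]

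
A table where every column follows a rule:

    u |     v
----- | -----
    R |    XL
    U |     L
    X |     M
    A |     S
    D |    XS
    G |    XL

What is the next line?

J  L

Column u — letters move forward 3 places in the alphabet, wrapping Z→A: R, U, X, A, D, G → J.
Column v: repeats XL → L → M → S → XS; XL, L, M, S, XS, XL → L.
Combining the parts gives J  L.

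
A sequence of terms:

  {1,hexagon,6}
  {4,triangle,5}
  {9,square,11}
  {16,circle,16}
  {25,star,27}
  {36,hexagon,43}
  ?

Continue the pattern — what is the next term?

{49,triangle,70}

First value goes 1, 4, 9, 16, 25, 36 → 49 (perfect squares: 1², 2², 3², …).
Shape: repeats hexagon → triangle → square → circle → star; hexagon, triangle, square, circle, star, hexagon → triangle.
Third value: each term is the sum of the two before it; 6, 5, 11, 16, 27, 43 → 70.
Putting it together: {49,triangle,70}.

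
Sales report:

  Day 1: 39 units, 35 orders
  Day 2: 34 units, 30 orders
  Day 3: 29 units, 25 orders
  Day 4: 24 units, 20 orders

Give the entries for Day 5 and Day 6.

Units: −5 each step, so 39, 34, 29, 24 → 19 → 14.
Orders goes 35, 30, 25, 20 → 15 → 10 (always 4 less than the units).
Putting the parts together: 19 units, 15 orders and then 14 units, 10 orders.

19 units, 15 orders; 14 units, 10 orders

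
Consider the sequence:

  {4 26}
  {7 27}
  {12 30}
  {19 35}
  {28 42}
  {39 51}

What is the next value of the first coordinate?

For the first coordinate, differences are 3, 5, 7, … (increasing by 2 each time): 4, 7, 12, 19, 28, 39 → 52.

52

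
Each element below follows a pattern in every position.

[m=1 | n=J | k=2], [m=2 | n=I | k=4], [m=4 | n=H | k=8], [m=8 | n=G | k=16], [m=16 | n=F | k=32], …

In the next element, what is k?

64

M — ×2 each step: 1, 2, 4, 8, 16 → 32.
K — always 2 × the m: 2, 4, 8, 16, 32 → 64.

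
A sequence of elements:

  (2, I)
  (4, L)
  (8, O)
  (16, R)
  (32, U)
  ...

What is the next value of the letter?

X

Letter: letters move forward 3 places in the alphabet; I, L, O, R, U → X.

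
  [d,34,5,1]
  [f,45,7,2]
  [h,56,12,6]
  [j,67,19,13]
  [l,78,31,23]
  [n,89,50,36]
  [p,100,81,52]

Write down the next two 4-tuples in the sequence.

Letter — letters move forward 2 places in the alphabet: d, f, h, j, l, n, p → r → t.
Second part goes 34, 45, 56, 67, 78, 89, 100 → 111 → 122 (+11 each step).
Third part: 5, 7, 12, 19, 31, 50, 81 → 131 → 212 (each term is the sum of the two before it).
Fourth part — differences are 1, 4, 7, … (increasing by 3 each time): 1, 2, 6, 13, 23, 36, 52 → 71 → 93.
Putting the parts together: [r,111,131,71] and then [t,122,212,93].

[r,111,131,71], [t,122,212,93]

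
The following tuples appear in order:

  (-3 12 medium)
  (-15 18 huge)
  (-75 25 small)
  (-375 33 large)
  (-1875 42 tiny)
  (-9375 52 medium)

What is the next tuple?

For the first entry, ×5 each step: -3, -15, -75, -375, -1875, -9375 → -46875.
For the second entry, differences are 6, 7, 8, … (increasing by 1 each time): 12, 18, 25, 33, 42, 52 → 63.
Size — repeats medium → huge → small → large → tiny: medium, huge, small, large, tiny, medium → huge.
Putting it together: (-46875 63 huge).

(-46875 63 huge)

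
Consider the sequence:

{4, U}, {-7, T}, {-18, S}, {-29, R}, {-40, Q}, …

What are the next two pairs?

{-51, P}, {-62, O}

First entry goes 4, -7, -18, -29, -40 → -51 → -62 (−11 each step).
Letter goes U, T, S, R, Q → P → O (letters move back 1 place in the alphabet).
Putting the parts together: {-51, P} and then {-62, O}.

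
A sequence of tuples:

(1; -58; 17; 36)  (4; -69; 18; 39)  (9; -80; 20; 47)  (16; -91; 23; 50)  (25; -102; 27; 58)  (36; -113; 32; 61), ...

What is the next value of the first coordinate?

49

First coordinate: perfect squares: 1², 2², 3², …; 1, 4, 9, 16, 25, 36 → 49.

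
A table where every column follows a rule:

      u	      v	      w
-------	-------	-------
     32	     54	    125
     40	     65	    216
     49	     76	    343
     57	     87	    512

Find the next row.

Column u: alternating steps +8, +9, +8, +9, …, so 32, 40, 49, 57 → 66.
Column v — +11 each step: 54, 65, 76, 87 → 98.
Column w: perfect cubes: 5³, 6³, 7³, …, so 125, 216, 343, 512 → 729.
Combining the parts gives 66  98  729.

66  98  729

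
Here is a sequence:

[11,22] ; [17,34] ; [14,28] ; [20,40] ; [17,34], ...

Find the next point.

[23,46]

First part — alternating steps +6, −3, +6, −3, …: 11, 17, 14, 20, 17 → 23.
Second part: always 2 × the first part, so 22, 34, 28, 40, 34 → 46.
Combining the parts gives [23,46].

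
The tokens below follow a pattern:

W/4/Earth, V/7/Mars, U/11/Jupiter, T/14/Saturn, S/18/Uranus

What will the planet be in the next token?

Neptune

Planet: runs through the planets Mercury→Neptune; Earth, Mars, Jupiter, Saturn, Uranus → Neptune.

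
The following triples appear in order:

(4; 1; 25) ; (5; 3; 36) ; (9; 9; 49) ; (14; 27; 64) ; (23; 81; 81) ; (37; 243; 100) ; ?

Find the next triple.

(60; 729; 121)

First entry goes 4, 5, 9, 14, 23, 37 → 60 (each term is the sum of the two before it).
Second entry: ×3 each step, so 1, 3, 9, 27, 81, 243 → 729.
Third entry: 25, 36, 49, 64, 81, 100 → 121 (perfect squares: 5², 6², 7², …).
Combining the parts gives (60; 729; 121).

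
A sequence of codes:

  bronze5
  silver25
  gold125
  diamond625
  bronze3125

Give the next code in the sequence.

silver15625

Rank: repeats bronze → silver → gold → diamond; bronze, silver, gold, diamond, bronze → silver.
Second component: ×5 each step, so 5, 25, 125, 625, 3125 → 15625.
So the next code is silver15625.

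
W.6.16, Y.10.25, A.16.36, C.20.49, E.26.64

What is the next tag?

For the letter, letters move forward 2 places in the alphabet, wrapping Z→A: W, Y, A, C, E → G.
Second component — alternating steps +4, +6, +4, +6, …: 6, 10, 16, 20, 26 → 30.
Third component goes 16, 25, 36, 49, 64 → 81 (perfect squares: 4², 5², 6², …).
Combining the parts gives G.30.81.

G.30.81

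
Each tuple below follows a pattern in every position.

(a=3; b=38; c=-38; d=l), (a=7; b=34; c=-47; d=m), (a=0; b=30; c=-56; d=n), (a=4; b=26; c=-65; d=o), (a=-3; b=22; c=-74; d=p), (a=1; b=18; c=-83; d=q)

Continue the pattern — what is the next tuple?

(a=-6; b=14; c=-92; d=r)

A — alternating steps +4, −7, +4, −7, …: 3, 7, 0, 4, -3, 1 → -6.
B: −4 each step, so 38, 34, 30, 26, 22, 18 → 14.
For the c, −9 each step: -38, -47, -56, -65, -74, -83 → -92.
For the d, letters move forward 1 place in the alphabet: l, m, n, o, p, q → r.
So the next tuple is (a=-6; b=14; c=-92; d=r).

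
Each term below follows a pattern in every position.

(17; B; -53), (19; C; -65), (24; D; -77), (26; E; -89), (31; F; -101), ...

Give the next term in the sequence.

For the first component, alternating steps +2, +5, +2, +5, …: 17, 19, 24, 26, 31 → 33.
Letter: letters move forward 1 place in the alphabet, so B, C, D, E, F → G.
For the third component, −12 each step: -53, -65, -77, -89, -101 → -113.
Combining the parts gives (33; G; -113).

(33; G; -113)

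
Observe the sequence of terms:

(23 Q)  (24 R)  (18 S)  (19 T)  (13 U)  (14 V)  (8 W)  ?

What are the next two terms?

(9 X), (3 Y)

First part — alternating steps +1, −6, +1, −6, …: 23, 24, 18, 19, 13, 14, 8 → 9 → 3.
Letter: Q, R, S, T, U, V, W → X → Y (letters move forward 1 place in the alphabet).
So the next two terms are (9 X) and (3 Y).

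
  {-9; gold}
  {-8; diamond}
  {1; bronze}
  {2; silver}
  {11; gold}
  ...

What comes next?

{12; diamond}

First component: alternating steps +1, +9, +1, +9, …; -9, -8, 1, 2, 11 → 12.
Rank: gold, diamond, bronze, silver, gold → diamond (repeats gold → diamond → bronze → silver).
Putting it together: {12; diamond}.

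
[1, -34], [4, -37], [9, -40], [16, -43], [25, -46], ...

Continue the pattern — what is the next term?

[36, -49]

First slot: perfect squares: 1², 2², 3², …; 1, 4, 9, 16, 25 → 36.
For the second slot, −3 each step: -34, -37, -40, -43, -46 → -49.
So the next term is [36, -49].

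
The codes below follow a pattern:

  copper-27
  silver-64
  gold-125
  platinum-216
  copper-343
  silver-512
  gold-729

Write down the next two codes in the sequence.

Metal: copper, silver, gold, platinum, copper, silver, gold → platinum → copper (repeats copper → silver → gold → platinum).
Second component goes 27, 64, 125, 216, 343, 512, 729 → 1000 → 1331 (perfect cubes: 3³, 4³, 5³, …).
Putting the parts together: platinum-1000 and then copper-1331.

platinum-1000 then copper-1331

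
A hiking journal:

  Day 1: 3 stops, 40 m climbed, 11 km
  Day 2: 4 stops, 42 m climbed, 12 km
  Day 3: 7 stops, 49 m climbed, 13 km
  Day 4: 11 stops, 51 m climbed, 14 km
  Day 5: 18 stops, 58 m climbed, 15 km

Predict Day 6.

29 stops, 60 m climbed, 16 km

For the stops, each term is the sum of the two before it: 3, 4, 7, 11, 18 → 29.
M climbed: 40, 42, 49, 51, 58 → 60 (alternating steps +2, +7, +2, +7, …).
Km: 11, 12, 13, 14, 15 → 16 (+1 each step).
So the next row is 29 stops, 60 m climbed, 16 km.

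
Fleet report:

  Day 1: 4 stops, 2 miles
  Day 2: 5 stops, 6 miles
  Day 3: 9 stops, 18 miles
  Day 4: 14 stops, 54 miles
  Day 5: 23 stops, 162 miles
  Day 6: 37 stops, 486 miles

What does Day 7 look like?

For the stops, each term is the sum of the two before it: 4, 5, 9, 14, 23, 37 → 60.
Miles: ×3 each step; 2, 6, 18, 54, 162, 486 → 1458.
Putting it together: 60 stops, 1458 miles.

60 stops, 1458 miles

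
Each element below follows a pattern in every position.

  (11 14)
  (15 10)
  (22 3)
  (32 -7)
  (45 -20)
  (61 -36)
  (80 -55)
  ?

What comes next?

(102 -77)

First component goes 11, 15, 22, 32, 45, 61, 80 → 102 (differences are 4, 7, 10, … (increasing by 3 each time)).
Second component — together with the first component always sums to 25: 14, 10, 3, -7, -20, -36, -55 → -77.
So the next element is (102 -77).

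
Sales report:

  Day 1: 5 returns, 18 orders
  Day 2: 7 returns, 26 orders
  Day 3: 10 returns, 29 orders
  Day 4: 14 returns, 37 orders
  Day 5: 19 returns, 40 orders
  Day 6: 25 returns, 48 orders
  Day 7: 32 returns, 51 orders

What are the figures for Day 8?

For the returns, differences are 2, 3, 4, … (increasing by 1 each time): 5, 7, 10, 14, 19, 25, 32 → 40.
Orders: alternating steps +8, +3, +8, +3, …; 18, 26, 29, 37, 40, 48, 51 → 59.
So the next line is 40 returns, 59 orders.

40 returns, 59 orders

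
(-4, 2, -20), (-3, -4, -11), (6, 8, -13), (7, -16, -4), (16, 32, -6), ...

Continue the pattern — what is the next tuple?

First component — alternating steps +1, +9, +1, +9, …: -4, -3, 6, 7, 16 → 17.
For the second component, ×(-2) each step: 2, -4, 8, -16, 32 → -64.
Third component: alternating steps +9, −2, +9, −2, …; -20, -11, -13, -4, -6 → 3.
So the next tuple is (17, -64, 3).

(17, -64, 3)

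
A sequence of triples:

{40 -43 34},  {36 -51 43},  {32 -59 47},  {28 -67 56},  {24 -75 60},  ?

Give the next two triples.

First entry: −4 each step; 40, 36, 32, 28, 24 → 20 → 16.
Second entry: −8 each step; -43, -51, -59, -67, -75 → -83 → -91.
For the third entry, alternating steps +9, +4, +9, +4, …: 34, 43, 47, 56, 60 → 69 → 73.
Putting the parts together: {20 -83 69} and then {16 -91 73}.

{20 -83 69}, {16 -91 73}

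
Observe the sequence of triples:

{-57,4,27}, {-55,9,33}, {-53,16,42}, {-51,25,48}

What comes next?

{-49,36,57}

First coordinate: +2 each step, so -57, -55, -53, -51 → -49.
Second coordinate goes 4, 9, 16, 25 → 36 (perfect squares: 2², 3², 4², …).
Third coordinate: alternating steps +6, +9, +6, +9, …, so 27, 33, 42, 48 → 57.
Putting it together: {-49,36,57}.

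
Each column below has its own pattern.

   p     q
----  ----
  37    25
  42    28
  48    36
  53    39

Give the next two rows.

Column p — alternating steps +5, +6, +5, +6, …: 37, 42, 48, 53 → 59 → 64.
Column q goes 25, 28, 36, 39 → 47 → 50 (alternating steps +3, +8, +3, +8, …).
So the next two rows are 59  47 and 64  50.

59  47; 64  50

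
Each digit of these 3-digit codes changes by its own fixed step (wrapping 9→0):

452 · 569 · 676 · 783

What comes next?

First digit goes 4, 5, 6, 7 → 8 (+1 each step, mod 10).
Second digit goes 5, 6, 7, 8 → 9 (+1 each step, mod 10).
Third digit — −3 each step, mod 10: 2, 9, 6, 3 → 0.
Combining the parts gives 890.

890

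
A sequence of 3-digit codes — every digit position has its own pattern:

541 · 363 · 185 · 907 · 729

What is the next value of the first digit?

5

First digit: −2 each step, mod 10; 5, 3, 1, 9, 7 → 5.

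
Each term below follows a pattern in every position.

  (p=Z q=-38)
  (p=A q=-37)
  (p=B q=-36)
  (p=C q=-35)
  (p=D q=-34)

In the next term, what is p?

E

P: letters move forward 1 place in the alphabet, wrapping Z→A; Z, A, B, C, D → E.
For the q, +1 each step: -38, -37, -36, -35, -34 → -33.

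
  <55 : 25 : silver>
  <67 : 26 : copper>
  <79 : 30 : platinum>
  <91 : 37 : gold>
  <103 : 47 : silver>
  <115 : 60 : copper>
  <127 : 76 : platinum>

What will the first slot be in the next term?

139

First slot: +12 each step, so 55, 67, 79, 91, 103, 115, 127 → 139.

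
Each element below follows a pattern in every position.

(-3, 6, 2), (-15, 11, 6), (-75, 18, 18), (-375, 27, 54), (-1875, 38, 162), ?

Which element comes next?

(-9375, 51, 486)

First coordinate: ×5 each step; -3, -15, -75, -375, -1875 → -9375.
Second coordinate: 6, 11, 18, 27, 38 → 51 (differences are 5, 7, 9, … (increasing by 2 each time)).
Third coordinate — ×3 each step: 2, 6, 18, 54, 162 → 486.
So the next element is (-9375, 51, 486).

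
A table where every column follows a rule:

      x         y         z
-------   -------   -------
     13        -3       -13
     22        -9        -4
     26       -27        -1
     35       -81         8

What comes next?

Column x — alternating steps +9, +4, +9, +4, …: 13, 22, 26, 35 → 39.
Column y: -3, -9, -27, -81 → -243 (×3 each step).
Column z: alternating steps +9, +3, +9, +3, …, so -13, -4, -1, 8 → 11.
Putting it together: 39  -243  11.

39  -243  11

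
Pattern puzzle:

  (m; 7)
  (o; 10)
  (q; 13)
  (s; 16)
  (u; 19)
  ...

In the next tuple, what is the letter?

w

Letter: letters move forward 2 places in the alphabet, so m, o, q, s, u → w.
Second entry: +3 each step; 7, 10, 13, 16, 19 → 22.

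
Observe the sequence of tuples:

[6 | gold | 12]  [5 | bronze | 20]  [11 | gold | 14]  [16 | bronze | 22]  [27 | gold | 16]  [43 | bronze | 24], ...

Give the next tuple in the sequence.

First part goes 6, 5, 11, 16, 27, 43 → 70 (each term is the sum of the two before it).
Rank — alternates gold ↔ bronze: gold, bronze, gold, bronze, gold, bronze → gold.
Third part: alternating steps +8, −6, +8, −6, …; 12, 20, 14, 22, 16, 24 → 18.
So the next tuple is [70 | gold | 18].

[70 | gold | 18]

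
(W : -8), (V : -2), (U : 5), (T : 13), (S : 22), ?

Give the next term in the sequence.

(R : 32)

Letter: letters move back 1 place in the alphabet; W, V, U, T, S → R.
Second entry goes -8, -2, 5, 13, 22 → 32 (differences are 6, 7, 8, … (increasing by 1 each time)).
Combining the parts gives (R : 32).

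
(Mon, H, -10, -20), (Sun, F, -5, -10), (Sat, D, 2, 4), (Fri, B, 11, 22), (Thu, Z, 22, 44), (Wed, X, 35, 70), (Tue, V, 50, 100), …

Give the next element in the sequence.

(Mon, T, 67, 134)

Day: Mon, Sun, Sat, Fri, Thu, Wed, Tue → Mon (runs backward through the weekdays Mon→Sun).
Letter: letters move back 2 places in the alphabet, wrapping A→Z, so H, F, D, B, Z, X, V → T.
Third entry: differences are 5, 7, 9, … (increasing by 2 each time), so -10, -5, 2, 11, 22, 35, 50 → 67.
Fourth entry — always 2 × the third entry: -20, -10, 4, 22, 44, 70, 100 → 134.
Putting it together: (Mon, T, 67, 134).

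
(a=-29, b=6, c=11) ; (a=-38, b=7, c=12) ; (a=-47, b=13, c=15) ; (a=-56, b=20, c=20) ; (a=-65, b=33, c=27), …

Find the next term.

(a=-74, b=53, c=36)

A: −9 each step, so -29, -38, -47, -56, -65 → -74.
For the b, each term is the sum of the two before it: 6, 7, 13, 20, 33 → 53.
C goes 11, 12, 15, 20, 27 → 36 (differences are 1, 3, 5, … (increasing by 2 each time)).
Putting it together: (a=-74, b=53, c=36).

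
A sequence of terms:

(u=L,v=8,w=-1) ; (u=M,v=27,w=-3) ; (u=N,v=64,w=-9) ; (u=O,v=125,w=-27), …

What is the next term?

U: letters move forward 1 place in the alphabet; L, M, N, O → P.
V: perfect cubes: 2³, 3³, 4³, …; 8, 27, 64, 125 → 216.
W: ×3 each step, so -1, -3, -9, -27 → -81.
Combining the parts gives (u=P,v=216,w=-81).

(u=P,v=216,w=-81)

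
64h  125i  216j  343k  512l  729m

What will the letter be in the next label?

n

Letter: letters move forward 1 place in the alphabet, so h, i, j, k, l, m → n.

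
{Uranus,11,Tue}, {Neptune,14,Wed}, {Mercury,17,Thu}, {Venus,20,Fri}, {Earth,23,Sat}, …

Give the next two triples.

Planet: Uranus, Neptune, Mercury, Venus, Earth → Mars → Jupiter (runs through the planets Mercury→Neptune).
Second entry: 11, 14, 17, 20, 23 → 26 → 29 (+3 each step).
Day goes Tue, Wed, Thu, Fri, Sat → Sun → Mon (runs through the weekdays Mon→Sun).
Putting the parts together: {Mars,26,Sun} and then {Jupiter,29,Mon}.

{Mars,26,Sun}, {Jupiter,29,Mon}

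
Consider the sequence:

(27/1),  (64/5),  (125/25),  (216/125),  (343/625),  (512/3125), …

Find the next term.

(729/15625)

For the first value, perfect cubes: 3³, 4³, 5³, …: 27, 64, 125, 216, 343, 512 → 729.
Second value — ×5 each step: 1, 5, 25, 125, 625, 3125 → 15625.
Combining the parts gives (729/15625).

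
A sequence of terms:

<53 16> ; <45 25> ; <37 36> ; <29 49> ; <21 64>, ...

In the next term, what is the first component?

First component — −8 each step: 53, 45, 37, 29, 21 → 13.

13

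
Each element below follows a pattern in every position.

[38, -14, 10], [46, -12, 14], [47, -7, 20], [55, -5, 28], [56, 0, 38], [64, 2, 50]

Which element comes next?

For the first slot, alternating steps +8, +1, +8, +1, …: 38, 46, 47, 55, 56, 64 → 65.
Second slot: alternating steps +2, +5, +2, +5, …, so -14, -12, -7, -5, 0, 2 → 7.
Third slot: 10, 14, 20, 28, 38, 50 → 64 (differences are 4, 6, 8, … (increasing by 2 each time)).
Putting it together: [65, 7, 64].

[65, 7, 64]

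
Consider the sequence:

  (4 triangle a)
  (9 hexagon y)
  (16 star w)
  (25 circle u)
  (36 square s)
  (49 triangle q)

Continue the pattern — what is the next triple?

First slot goes 4, 9, 16, 25, 36, 49 → 64 (perfect squares: 2², 3², 4², …).
For the shape, repeats triangle → hexagon → star → circle → square: triangle, hexagon, star, circle, square, triangle → hexagon.
Letter — letters move back 2 places in the alphabet, wrapping A→Z: a, y, w, u, s, q → o.
So the next triple is (64 hexagon o).

(64 hexagon o)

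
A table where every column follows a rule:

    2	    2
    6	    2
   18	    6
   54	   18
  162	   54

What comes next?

486  162

First component — ×3 each step: 2, 6, 18, 54, 162 → 486.
Second component: always the previous value of the first component, so 2, 2, 6, 18, 54 → 162.
Combining the parts gives 486  162.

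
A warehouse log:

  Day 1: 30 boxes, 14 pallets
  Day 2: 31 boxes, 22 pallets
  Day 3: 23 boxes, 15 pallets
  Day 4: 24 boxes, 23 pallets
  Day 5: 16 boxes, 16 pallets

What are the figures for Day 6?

For the boxes, alternating steps +1, −8, +1, −8, …: 30, 31, 23, 24, 16 → 17.
Pallets: alternating steps +8, −7, +8, −7, …, so 14, 22, 15, 23, 16 → 24.
So the next record is 17 boxes, 24 pallets.

17 boxes, 24 pallets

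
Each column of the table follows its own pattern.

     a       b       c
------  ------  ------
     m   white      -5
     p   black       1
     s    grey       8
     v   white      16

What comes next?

Column a: letters move forward 3 places in the alphabet; m, p, s, v → y.
Column b — repeats white → black → grey: white, black, grey, white → black.
Column c: differences are 6, 7, 8, … (increasing by 1 each time), so -5, 1, 8, 16 → 25.
Putting it together: y  black  25.

y  black  25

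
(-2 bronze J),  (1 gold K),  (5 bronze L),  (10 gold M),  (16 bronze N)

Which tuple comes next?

(23 gold O)

First coordinate: differences are 3, 4, 5, … (increasing by 1 each time), so -2, 1, 5, 10, 16 → 23.
For the rank, alternates bronze ↔ gold: bronze, gold, bronze, gold, bronze → gold.
Letter: letters move forward 1 place in the alphabet, so J, K, L, M, N → O.
Combining the parts gives (23 gold O).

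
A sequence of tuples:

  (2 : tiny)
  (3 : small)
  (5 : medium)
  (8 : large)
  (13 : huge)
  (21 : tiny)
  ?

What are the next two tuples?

(34 : small), (55 : medium)

First entry goes 2, 3, 5, 8, 13, 21 → 34 → 55 (each term is the sum of the two before it).
Size goes tiny, small, medium, large, huge, tiny → small → medium (repeats tiny → small → medium → large → huge).
Putting the parts together: (34 : small) and then (55 : medium).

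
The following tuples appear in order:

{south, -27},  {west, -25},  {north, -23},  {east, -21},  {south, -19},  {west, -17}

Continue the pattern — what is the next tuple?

{north, -15}

Direction: repeats south → west → north → east; south, west, north, east, south, west → north.
Second component goes -27, -25, -23, -21, -19, -17 → -15 (+2 each step).
Combining the parts gives {north, -15}.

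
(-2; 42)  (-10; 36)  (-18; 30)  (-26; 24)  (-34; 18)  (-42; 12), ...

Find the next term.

(-50; 6)

First value — −8 each step: -2, -10, -18, -26, -34, -42 → -50.
Second value — −6 each step: 42, 36, 30, 24, 18, 12 → 6.
Putting it together: (-50; 6).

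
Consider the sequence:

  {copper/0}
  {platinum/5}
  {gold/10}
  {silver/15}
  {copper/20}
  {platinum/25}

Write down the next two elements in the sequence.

{gold/30}, {silver/35}

Metal: repeats copper → platinum → gold → silver, so copper, platinum, gold, silver, copper, platinum → gold → silver.
For the second coordinate, +5 each step: 0, 5, 10, 15, 20, 25 → 30 → 35.
Putting the parts together: {gold/30} and then {silver/35}.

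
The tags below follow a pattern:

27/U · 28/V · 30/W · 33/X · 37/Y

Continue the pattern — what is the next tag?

For the first component, differences are 1, 2, 3, … (increasing by 1 each time): 27, 28, 30, 33, 37 → 42.
For the letter, letters move forward 1 place in the alphabet: U, V, W, X, Y → Z.
Combining the parts gives 42/Z.

42/Z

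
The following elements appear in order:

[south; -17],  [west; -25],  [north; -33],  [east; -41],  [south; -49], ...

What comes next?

[west; -57]

Direction goes south, west, north, east, south → west (repeats south → west → north → east).
Second coordinate: −8 each step, so -17, -25, -33, -41, -49 → -57.
So the next element is [west; -57].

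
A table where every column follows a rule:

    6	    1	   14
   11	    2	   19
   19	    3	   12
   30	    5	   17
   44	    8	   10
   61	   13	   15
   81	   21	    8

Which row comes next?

First component: 6, 11, 19, 30, 44, 61, 81 → 104 (differences are 5, 8, 11, … (increasing by 3 each time)).
Second component — each term is the sum of the two before it: 1, 2, 3, 5, 8, 13, 21 → 34.
For the third component, alternating steps +5, −7, +5, −7, …: 14, 19, 12, 17, 10, 15, 8 → 13.
So the next row is 104  34  13.

104  34  13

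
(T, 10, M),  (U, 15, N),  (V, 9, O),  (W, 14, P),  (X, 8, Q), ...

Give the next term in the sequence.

(Y, 13, R)

For the first letter, letters move forward 1 place in the alphabet: T, U, V, W, X → Y.
Second entry: 10, 15, 9, 14, 8 → 13 (alternating steps +5, −6, +5, −6, …).
Second letter goes M, N, O, P, Q → R (letters move forward 1 place in the alphabet).
Combining the parts gives (Y, 13, R).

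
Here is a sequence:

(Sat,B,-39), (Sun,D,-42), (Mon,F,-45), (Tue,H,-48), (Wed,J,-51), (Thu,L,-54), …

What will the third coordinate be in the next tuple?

Third coordinate goes -39, -42, -45, -48, -51, -54 → -57 (−3 each step).

-57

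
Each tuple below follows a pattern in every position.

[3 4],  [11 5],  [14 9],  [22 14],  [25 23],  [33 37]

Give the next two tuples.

[36 60], [44 97]

First component — alternating steps +8, +3, +8, +3, …: 3, 11, 14, 22, 25, 33 → 36 → 44.
Second component — each term is the sum of the two before it: 4, 5, 9, 14, 23, 37 → 60 → 97.
Putting the parts together: [36 60] and then [44 97].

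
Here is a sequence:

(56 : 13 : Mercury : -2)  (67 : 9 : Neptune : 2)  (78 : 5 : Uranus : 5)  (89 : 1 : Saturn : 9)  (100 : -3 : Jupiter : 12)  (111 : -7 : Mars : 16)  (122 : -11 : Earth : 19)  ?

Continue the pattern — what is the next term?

For the first coordinate, +11 each step: 56, 67, 78, 89, 100, 111, 122 → 133.
Second coordinate: −4 each step, so 13, 9, 5, 1, -3, -7, -11 → -15.
Planet: runs backward through the planets Mercury→Neptune, so Mercury, Neptune, Uranus, Saturn, Jupiter, Mars, Earth → Venus.
Fourth coordinate: alternating steps +4, +3, +4, +3, …; -2, 2, 5, 9, 12, 16, 19 → 23.
Putting it together: (133 : -15 : Venus : 23).

(133 : -15 : Venus : 23)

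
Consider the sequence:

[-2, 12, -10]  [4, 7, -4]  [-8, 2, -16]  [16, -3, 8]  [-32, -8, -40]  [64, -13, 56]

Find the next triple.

First part — ×(-2) each step: -2, 4, -8, 16, -32, 64 → -128.
Second part goes 12, 7, 2, -3, -8, -13 → -18 (−5 each step).
Third part — always 8 less than the first part: -10, -4, -16, 8, -40, 56 → -136.
Putting it together: [-128, -18, -136].

[-128, -18, -136]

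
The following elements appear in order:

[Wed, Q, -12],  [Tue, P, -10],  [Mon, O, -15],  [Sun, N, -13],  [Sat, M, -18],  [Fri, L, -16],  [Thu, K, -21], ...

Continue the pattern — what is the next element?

Day: Wed, Tue, Mon, Sun, Sat, Fri, Thu → Wed (runs backward through the weekdays Mon→Sun).
For the letter, letters move back 1 place in the alphabet: Q, P, O, N, M, L, K → J.
Third entry goes -12, -10, -15, -13, -18, -16, -21 → -19 (alternating steps +2, −5, +2, −5, …).
Combining the parts gives [Wed, J, -19].

[Wed, J, -19]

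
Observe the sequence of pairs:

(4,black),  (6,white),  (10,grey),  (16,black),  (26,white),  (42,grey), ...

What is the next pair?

For the first part, each term is the sum of the two before it: 4, 6, 10, 16, 26, 42 → 68.
Shade: repeats black → white → grey, so black, white, grey, black, white, grey → black.
So the next pair is (68,black).

(68,black)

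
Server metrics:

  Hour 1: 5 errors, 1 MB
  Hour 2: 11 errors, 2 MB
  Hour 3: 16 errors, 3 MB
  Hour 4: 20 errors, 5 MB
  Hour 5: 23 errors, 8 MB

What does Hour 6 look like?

25 errors, 13 MB

Errors — differences are 6, 5, 4, … (decreasing by 1 each time): 5, 11, 16, 20, 23 → 25.
For the MB, each term is the sum of the two before it: 1, 2, 3, 5, 8 → 13.
So the next line is 25 errors, 13 MB.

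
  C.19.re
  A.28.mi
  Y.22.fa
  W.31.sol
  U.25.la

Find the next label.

Letter goes C, A, Y, W, U → S (letters move back 2 places in the alphabet, wrapping A→Z).
Second component: alternating steps +9, −6, +9, −6, …, so 19, 28, 22, 31, 25 → 34.
Note: runs through the solfège scale do→ti, so re, mi, fa, sol, la → ti.
Combining the parts gives S.34.ti.

S.34.ti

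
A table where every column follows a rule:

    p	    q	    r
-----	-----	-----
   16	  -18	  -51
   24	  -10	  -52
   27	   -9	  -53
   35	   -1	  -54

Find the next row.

Column p: alternating steps +8, +3, +8, +3, …, so 16, 24, 27, 35 → 38.
Column q goes -18, -10, -9, -1 → 0 (alternating steps +8, +1, +8, +1, …).
For the column r, −1 each step: -51, -52, -53, -54 → -55.
Combining the parts gives 38  0  -55.

38  0  -55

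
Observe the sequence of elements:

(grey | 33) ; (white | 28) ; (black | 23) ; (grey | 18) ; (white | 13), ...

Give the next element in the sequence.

(black | 8)

For the shade, repeats grey → white → black: grey, white, black, grey, white → black.
Second value: 33, 28, 23, 18, 13 → 8 (−5 each step).
Putting it together: (black | 8).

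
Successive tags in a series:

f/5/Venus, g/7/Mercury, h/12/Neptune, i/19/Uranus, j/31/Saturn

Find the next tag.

Letter goes f, g, h, i, j → k (letters move forward 1 place in the alphabet).
Second component: 5, 7, 12, 19, 31 → 50 (each term is the sum of the two before it).
Planet goes Venus, Mercury, Neptune, Uranus, Saturn → Jupiter (runs backward through the planets Mercury→Neptune).
Combining the parts gives k/50/Jupiter.

k/50/Jupiter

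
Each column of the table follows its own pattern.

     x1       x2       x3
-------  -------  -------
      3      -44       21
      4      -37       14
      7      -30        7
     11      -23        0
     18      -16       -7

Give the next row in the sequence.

Column x1: each term is the sum of the two before it, so 3, 4, 7, 11, 18 → 29.
Column x2 — +7 each step: -44, -37, -30, -23, -16 → -9.
For the column x3, together with the column x2 always sums to -23: 21, 14, 7, 0, -7 → -14.
So the next row is 29  -9  -14.

29  -9  -14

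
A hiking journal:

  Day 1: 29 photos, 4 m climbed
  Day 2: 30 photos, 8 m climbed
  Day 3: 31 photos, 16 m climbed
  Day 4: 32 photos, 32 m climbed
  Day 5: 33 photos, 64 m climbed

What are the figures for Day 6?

34 photos, 128 m climbed

Photos — +1 each step: 29, 30, 31, 32, 33 → 34.
For the m climbed, ×2 each step: 4, 8, 16, 32, 64 → 128.
So the next line is 34 photos, 128 m climbed.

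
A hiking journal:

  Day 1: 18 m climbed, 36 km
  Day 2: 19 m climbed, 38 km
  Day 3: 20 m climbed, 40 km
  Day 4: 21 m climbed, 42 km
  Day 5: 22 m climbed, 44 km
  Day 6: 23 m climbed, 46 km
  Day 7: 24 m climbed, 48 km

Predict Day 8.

25 m climbed, 50 km

M climbed: +1 each step; 18, 19, 20, 21, 22, 23, 24 → 25.
For the km, always 2 × the m climbed: 36, 38, 40, 42, 44, 46, 48 → 50.
Combining the parts gives 25 m climbed, 50 km.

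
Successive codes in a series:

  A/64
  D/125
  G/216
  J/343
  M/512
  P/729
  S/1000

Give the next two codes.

V/1331, Y/1728

Letter: letters move forward 3 places in the alphabet; A, D, G, J, M, P, S → V → Y.
Second component: 64, 125, 216, 343, 512, 729, 1000 → 1331 → 1728 (perfect cubes: 4³, 5³, 6³, …).
Putting the parts together: V/1331 and then Y/1728.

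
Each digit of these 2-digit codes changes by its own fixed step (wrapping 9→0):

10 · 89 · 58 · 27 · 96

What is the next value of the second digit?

First digit goes 1, 8, 5, 2, 9 → 6 (−3 each step, mod 10).
For the second digit, −1 each step, mod 10: 0, 9, 8, 7, 6 → 5.

5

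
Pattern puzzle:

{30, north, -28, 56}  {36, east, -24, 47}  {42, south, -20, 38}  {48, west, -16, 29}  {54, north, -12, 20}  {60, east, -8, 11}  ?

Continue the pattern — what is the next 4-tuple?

{66, south, -4, 2}

First coordinate: 30, 36, 42, 48, 54, 60 → 66 (+6 each step).
Direction: repeats north → east → south → west; north, east, south, west, north, east → south.
Third coordinate: +4 each step; -28, -24, -20, -16, -12, -8 → -4.
Fourth coordinate: −9 each step, so 56, 47, 38, 29, 20, 11 → 2.
Putting it together: {66, south, -4, 2}.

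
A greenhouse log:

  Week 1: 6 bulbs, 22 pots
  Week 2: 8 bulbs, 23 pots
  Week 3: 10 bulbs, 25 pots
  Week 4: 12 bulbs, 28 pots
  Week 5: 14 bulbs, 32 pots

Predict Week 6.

Bulbs — +2 each step: 6, 8, 10, 12, 14 → 16.
Pots goes 22, 23, 25, 28, 32 → 37 (differences are 1, 2, 3, … (increasing by 1 each time)).
Putting it together: 16 bulbs, 37 pots.

16 bulbs, 37 pots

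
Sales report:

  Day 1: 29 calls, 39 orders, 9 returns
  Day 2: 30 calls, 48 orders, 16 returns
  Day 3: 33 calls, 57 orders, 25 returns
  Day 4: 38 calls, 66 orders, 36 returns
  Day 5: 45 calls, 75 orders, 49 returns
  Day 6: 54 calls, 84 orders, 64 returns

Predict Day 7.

For the calls, differences are 1, 3, 5, … (increasing by 2 each time): 29, 30, 33, 38, 45, 54 → 65.
Orders — +9 each step: 39, 48, 57, 66, 75, 84 → 93.
For the returns, perfect squares: 3², 4², 5², …: 9, 16, 25, 36, 49, 64 → 81.
Putting it together: 65 calls, 93 orders, 81 returns.

65 calls, 93 orders, 81 returns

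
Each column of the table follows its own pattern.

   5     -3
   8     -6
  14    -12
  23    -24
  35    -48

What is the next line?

50  -96

First component: differences are 3, 6, 9, … (increasing by 3 each time), so 5, 8, 14, 23, 35 → 50.
Second component — ×2 each step: -3, -6, -12, -24, -48 → -96.
So the next line is 50  -96.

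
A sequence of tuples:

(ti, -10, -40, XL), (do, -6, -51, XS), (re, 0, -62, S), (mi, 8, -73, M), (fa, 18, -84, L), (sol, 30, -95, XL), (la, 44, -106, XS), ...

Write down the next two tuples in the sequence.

Note goes ti, do, re, mi, fa, sol, la → ti → do (runs through the solfège scale do→ti).
Second slot — differences are 4, 6, 8, … (increasing by 2 each time): -10, -6, 0, 8, 18, 30, 44 → 60 → 78.
Third slot goes -40, -51, -62, -73, -84, -95, -106 → -117 → -128 (−11 each step).
For the size, repeats XL → XS → S → M → L: XL, XS, S, M, L, XL, XS → S → M.
So the next two tuples are (ti, 60, -117, S) and (do, 78, -128, M).

(ti, 60, -117, S), (do, 78, -128, M)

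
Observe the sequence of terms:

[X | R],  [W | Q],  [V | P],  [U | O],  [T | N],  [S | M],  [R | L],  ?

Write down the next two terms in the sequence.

[Q | K], [P | J]

First letter goes X, W, V, U, T, S, R → Q → P (letters move back 1 place in the alphabet).
Second letter goes R, Q, P, O, N, M, L → K → J (letters move back 1 place in the alphabet).
Putting the parts together: [Q | K] and then [P | J].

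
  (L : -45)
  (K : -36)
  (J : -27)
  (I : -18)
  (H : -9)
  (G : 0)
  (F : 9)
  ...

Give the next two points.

Letter: letters move back 1 place in the alphabet, so L, K, J, I, H, G, F → E → D.
For the second entry, +9 each step: -45, -36, -27, -18, -9, 0, 9 → 18 → 27.
So the next two points are (E : 18) and (D : 27).

(E : 18), (D : 27)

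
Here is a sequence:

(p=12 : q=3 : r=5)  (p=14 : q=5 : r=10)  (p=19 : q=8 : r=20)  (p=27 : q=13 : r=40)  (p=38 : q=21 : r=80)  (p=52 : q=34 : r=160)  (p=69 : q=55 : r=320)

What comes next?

(p=89 : q=89 : r=640)

For the p, differences are 2, 5, 8, … (increasing by 3 each time): 12, 14, 19, 27, 38, 52, 69 → 89.
Q: each term is the sum of the two before it, so 3, 5, 8, 13, 21, 34, 55 → 89.
R: ×2 each step, so 5, 10, 20, 40, 80, 160, 320 → 640.
So the next triple is (p=89 : q=89 : r=640).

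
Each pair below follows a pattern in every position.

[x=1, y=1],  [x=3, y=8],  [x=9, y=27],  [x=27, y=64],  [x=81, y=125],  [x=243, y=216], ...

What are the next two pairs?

[x=729, y=343], [x=2187, y=512]

X — ×3 each step: 1, 3, 9, 27, 81, 243 → 729 → 2187.
Y: perfect cubes: 1³, 2³, 3³, …; 1, 8, 27, 64, 125, 216 → 343 → 512.
So the next two pairs are [x=729, y=343] and [x=2187, y=512].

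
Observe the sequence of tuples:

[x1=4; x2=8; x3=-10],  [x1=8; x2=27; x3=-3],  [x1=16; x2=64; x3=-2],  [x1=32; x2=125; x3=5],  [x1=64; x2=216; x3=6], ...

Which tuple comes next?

X1 goes 4, 8, 16, 32, 64 → 128 (×2 each step).
X2: perfect cubes: 2³, 3³, 4³, …, so 8, 27, 64, 125, 216 → 343.
X3 — alternating steps +7, +1, +7, +1, …: -10, -3, -2, 5, 6 → 13.
Combining the parts gives [x1=128; x2=343; x3=13].

[x1=128; x2=343; x3=13]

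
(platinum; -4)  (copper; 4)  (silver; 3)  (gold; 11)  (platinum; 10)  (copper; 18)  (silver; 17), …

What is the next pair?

Metal — repeats platinum → copper → silver → gold: platinum, copper, silver, gold, platinum, copper, silver → gold.
Second coordinate: alternating steps +8, −1, +8, −1, …; -4, 4, 3, 11, 10, 18, 17 → 25.
Putting it together: (gold; 25).

(gold; 25)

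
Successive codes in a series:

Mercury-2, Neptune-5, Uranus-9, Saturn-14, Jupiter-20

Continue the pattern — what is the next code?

Mars-27

Planet: runs backward through the planets Mercury→Neptune, so Mercury, Neptune, Uranus, Saturn, Jupiter → Mars.
Second component goes 2, 5, 9, 14, 20 → 27 (differences are 3, 4, 5, … (increasing by 1 each time)).
So the next code is Mars-27.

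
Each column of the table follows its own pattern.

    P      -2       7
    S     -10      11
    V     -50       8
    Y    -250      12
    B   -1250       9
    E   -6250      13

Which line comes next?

H  -31250  10

For the letter, letters move forward 3 places in the alphabet, wrapping Z→A: P, S, V, Y, B, E → H.
Second component: ×5 each step, so -2, -10, -50, -250, -1250, -6250 → -31250.
Third component: 7, 11, 8, 12, 9, 13 → 10 (alternating steps +4, −3, +4, −3, …).
So the next line is H  -31250  10.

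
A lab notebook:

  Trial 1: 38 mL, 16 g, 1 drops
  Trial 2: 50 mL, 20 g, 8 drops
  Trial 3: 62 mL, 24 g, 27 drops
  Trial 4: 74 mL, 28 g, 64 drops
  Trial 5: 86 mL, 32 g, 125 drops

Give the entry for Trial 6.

For the mL, +12 each step: 38, 50, 62, 74, 86 → 98.
G: +4 each step; 16, 20, 24, 28, 32 → 36.
Drops goes 1, 8, 27, 64, 125 → 216 (perfect cubes: 1³, 2³, 3³, …).
So the next record is 98 mL, 36 g, 216 drops.

98 mL, 36 g, 216 drops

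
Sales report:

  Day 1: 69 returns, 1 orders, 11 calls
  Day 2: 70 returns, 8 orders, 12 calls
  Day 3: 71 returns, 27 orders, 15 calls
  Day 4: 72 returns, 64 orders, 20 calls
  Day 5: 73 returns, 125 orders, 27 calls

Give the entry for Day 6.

74 returns, 216 orders, 36 calls

Returns: +1 each step; 69, 70, 71, 72, 73 → 74.
Orders goes 1, 8, 27, 64, 125 → 216 (perfect cubes: 1³, 2³, 3³, …).
Calls: 11, 12, 15, 20, 27 → 36 (differences are 1, 3, 5, … (increasing by 2 each time)).
Combining the parts gives 74 returns, 216 orders, 36 calls.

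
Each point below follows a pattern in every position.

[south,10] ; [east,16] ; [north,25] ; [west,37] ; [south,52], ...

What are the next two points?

For the direction, repeats south → east → north → west: south, east, north, west, south → east → north.
Second value: 10, 16, 25, 37, 52 → 70 → 91 (differences are 6, 9, 12, … (increasing by 3 each time)).
So the next two points are [east,70] and [north,91].

[east,70], [north,91]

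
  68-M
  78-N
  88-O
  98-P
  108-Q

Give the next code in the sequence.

118-R

First component: 68, 78, 88, 98, 108 → 118 (+10 each step).
Letter: letters move forward 1 place in the alphabet; M, N, O, P, Q → R.
Putting it together: 118-R.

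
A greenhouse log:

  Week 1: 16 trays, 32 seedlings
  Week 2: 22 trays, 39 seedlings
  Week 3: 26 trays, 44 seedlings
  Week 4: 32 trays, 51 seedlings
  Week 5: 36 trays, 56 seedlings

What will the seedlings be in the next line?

For the seedlings, alternating steps +7, +5, +7, +5, …: 32, 39, 44, 51, 56 → 63.

63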